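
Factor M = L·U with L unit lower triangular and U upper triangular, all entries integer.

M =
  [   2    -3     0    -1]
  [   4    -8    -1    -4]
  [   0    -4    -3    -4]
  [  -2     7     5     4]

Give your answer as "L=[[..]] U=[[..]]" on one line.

L=[[1,0,0,0],[2,1,0,0],[0,2,1,0],[-1,-2,-3,1]] U=[[2,-3,0,-1],[0,-2,-1,-2],[0,0,-1,0],[0,0,0,-1]]

  R1 -= 2·R0 → [0,-2,-1,-2]
  R2 -= 0·R0 → [0,-4,-3,-4]
  R3 -= -1·R0 → [0,4,5,3]
  R2 -= 2·R1 → [0,0,-1,0]
  R3 -= -2·R1 → [0,0,3,-1]
  R3 -= -3·R2 → [0,0,0,-1]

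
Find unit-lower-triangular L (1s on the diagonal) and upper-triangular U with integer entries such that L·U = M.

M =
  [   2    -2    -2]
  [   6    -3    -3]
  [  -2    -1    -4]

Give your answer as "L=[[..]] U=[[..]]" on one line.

  row1 -= 3·row0 → [0,3,3]
  row2 -= -1·row0 → [0,-3,-6]
  row2 -= -1·row1 → [0,0,-3]

L=[[1,0,0],[3,1,0],[-1,-1,1]] U=[[2,-2,-2],[0,3,3],[0,0,-3]]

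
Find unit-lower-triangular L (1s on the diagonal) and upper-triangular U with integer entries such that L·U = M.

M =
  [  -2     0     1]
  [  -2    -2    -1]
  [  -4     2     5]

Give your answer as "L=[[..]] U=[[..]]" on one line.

L=[[1,0,0],[1,1,0],[2,-1,1]] U=[[-2,0,1],[0,-2,-2],[0,0,1]]

  R1 -= 1·R0 → [0,-2,-2]
  R2 -= 2·R0 → [0,2,3]
  R2 -= -1·R1 → [0,0,1]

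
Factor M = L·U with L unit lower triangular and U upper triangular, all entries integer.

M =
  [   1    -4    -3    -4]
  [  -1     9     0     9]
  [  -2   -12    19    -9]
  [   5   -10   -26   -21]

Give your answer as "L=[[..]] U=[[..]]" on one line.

  r1 -= -1·r0 → [0,5,-3,5]
  r2 -= -2·r0 → [0,-20,13,-17]
  r3 -= 5·r0 → [0,10,-11,-1]
  r2 -= -4·r1 → [0,0,1,3]
  r3 -= 2·r1 → [0,0,-5,-11]
  r3 -= -5·r2 → [0,0,0,4]

L=[[1,0,0,0],[-1,1,0,0],[-2,-4,1,0],[5,2,-5,1]] U=[[1,-4,-3,-4],[0,5,-3,5],[0,0,1,3],[0,0,0,4]]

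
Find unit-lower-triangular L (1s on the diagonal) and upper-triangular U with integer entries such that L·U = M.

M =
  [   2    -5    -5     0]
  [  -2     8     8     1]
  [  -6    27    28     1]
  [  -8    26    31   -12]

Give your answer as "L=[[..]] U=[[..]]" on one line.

L=[[1,0,0,0],[-1,1,0,0],[-3,4,1,0],[-4,2,5,1]] U=[[2,-5,-5,0],[0,3,3,1],[0,0,1,-3],[0,0,0,1]]

  row1 -= -1·row0 → [0,3,3,1]
  row2 -= -3·row0 → [0,12,13,1]
  row3 -= -4·row0 → [0,6,11,-12]
  row2 -= 4·row1 → [0,0,1,-3]
  row3 -= 2·row1 → [0,0,5,-14]
  row3 -= 5·row2 → [0,0,0,1]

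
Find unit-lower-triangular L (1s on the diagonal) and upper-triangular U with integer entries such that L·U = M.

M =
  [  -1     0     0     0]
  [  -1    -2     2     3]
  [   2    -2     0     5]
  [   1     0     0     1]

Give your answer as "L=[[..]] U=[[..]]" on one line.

  row1 -= 1·row0 → [0,-2,2,3]
  row2 -= -2·row0 → [0,-2,0,5]
  row3 -= -1·row0 → [0,0,0,1]
  row2 -= 1·row1 → [0,0,-2,2]
  row3 -= 0·row1 → [0,0,0,1]
  row3 -= 0·row2 → [0,0,0,1]

L=[[1,0,0,0],[1,1,0,0],[-2,1,1,0],[-1,0,0,1]] U=[[-1,0,0,0],[0,-2,2,3],[0,0,-2,2],[0,0,0,1]]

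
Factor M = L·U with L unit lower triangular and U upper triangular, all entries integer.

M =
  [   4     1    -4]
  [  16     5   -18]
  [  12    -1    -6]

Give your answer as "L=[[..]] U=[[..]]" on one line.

  r1 -= 4·r0 → [0,1,-2]
  r2 -= 3·r0 → [0,-4,6]
  r2 -= -4·r1 → [0,0,-2]

L=[[1,0,0],[4,1,0],[3,-4,1]] U=[[4,1,-4],[0,1,-2],[0,0,-2]]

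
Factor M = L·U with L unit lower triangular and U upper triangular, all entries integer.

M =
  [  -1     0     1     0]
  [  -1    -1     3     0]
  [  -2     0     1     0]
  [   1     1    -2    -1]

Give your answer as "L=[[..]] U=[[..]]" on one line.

L=[[1,0,0,0],[1,1,0,0],[2,0,1,0],[-1,-1,-1,1]] U=[[-1,0,1,0],[0,-1,2,0],[0,0,-1,0],[0,0,0,-1]]

  r1 -= 1·r0 → [0,-1,2,0]
  r2 -= 2·r0 → [0,0,-1,0]
  r3 -= -1·r0 → [0,1,-1,-1]
  r2 -= 0·r1 → [0,0,-1,0]
  r3 -= -1·r1 → [0,0,1,-1]
  r3 -= -1·r2 → [0,0,0,-1]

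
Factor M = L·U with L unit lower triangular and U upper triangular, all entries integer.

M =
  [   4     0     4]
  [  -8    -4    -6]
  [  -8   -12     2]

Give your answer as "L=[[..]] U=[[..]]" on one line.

  row1 -= -2·row0 → [0,-4,2]
  row2 -= -2·row0 → [0,-12,10]
  row2 -= 3·row1 → [0,0,4]

L=[[1,0,0],[-2,1,0],[-2,3,1]] U=[[4,0,4],[0,-4,2],[0,0,4]]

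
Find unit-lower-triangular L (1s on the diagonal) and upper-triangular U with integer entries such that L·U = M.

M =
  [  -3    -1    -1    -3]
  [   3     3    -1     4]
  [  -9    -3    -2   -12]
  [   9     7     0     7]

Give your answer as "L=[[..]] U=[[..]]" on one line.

  row1 -= -1·row0 → [0,2,-2,1]
  row2 -= 3·row0 → [0,0,1,-3]
  row3 -= -3·row0 → [0,4,-3,-2]
  row2 -= 0·row1 → [0,0,1,-3]
  row3 -= 2·row1 → [0,0,1,-4]
  row3 -= 1·row2 → [0,0,0,-1]

L=[[1,0,0,0],[-1,1,0,0],[3,0,1,0],[-3,2,1,1]] U=[[-3,-1,-1,-3],[0,2,-2,1],[0,0,1,-3],[0,0,0,-1]]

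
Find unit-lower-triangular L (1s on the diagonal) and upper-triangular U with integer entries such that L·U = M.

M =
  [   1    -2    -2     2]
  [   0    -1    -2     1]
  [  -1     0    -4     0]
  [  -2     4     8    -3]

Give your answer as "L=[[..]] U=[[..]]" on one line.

L=[[1,0,0,0],[0,1,0,0],[-1,2,1,0],[-2,0,-2,1]] U=[[1,-2,-2,2],[0,-1,-2,1],[0,0,-2,0],[0,0,0,1]]

  R1 -= 0·R0 → [0,-1,-2,1]
  R2 -= -1·R0 → [0,-2,-6,2]
  R3 -= -2·R0 → [0,0,4,1]
  R2 -= 2·R1 → [0,0,-2,0]
  R3 -= 0·R1 → [0,0,4,1]
  R3 -= -2·R2 → [0,0,0,1]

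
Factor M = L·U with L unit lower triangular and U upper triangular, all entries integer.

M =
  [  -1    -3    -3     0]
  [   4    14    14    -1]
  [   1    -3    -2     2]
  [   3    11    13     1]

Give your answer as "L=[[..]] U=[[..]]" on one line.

L=[[1,0,0,0],[-4,1,0,0],[-1,-3,1,0],[-3,1,2,1]] U=[[-1,-3,-3,0],[0,2,2,-1],[0,0,1,-1],[0,0,0,4]]

  row1 -= -4·row0 → [0,2,2,-1]
  row2 -= -1·row0 → [0,-6,-5,2]
  row3 -= -3·row0 → [0,2,4,1]
  row2 -= -3·row1 → [0,0,1,-1]
  row3 -= 1·row1 → [0,0,2,2]
  row3 -= 2·row2 → [0,0,0,4]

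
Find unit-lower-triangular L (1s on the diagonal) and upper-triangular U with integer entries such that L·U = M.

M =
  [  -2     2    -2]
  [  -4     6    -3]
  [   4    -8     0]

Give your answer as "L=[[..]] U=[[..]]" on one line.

  r1 -= 2·r0 → [0,2,1]
  r2 -= -2·r0 → [0,-4,-4]
  r2 -= -2·r1 → [0,0,-2]

L=[[1,0,0],[2,1,0],[-2,-2,1]] U=[[-2,2,-2],[0,2,1],[0,0,-2]]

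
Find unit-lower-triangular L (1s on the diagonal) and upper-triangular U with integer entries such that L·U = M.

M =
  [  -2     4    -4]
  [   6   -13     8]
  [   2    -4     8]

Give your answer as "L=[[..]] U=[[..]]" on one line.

  R1 -= -3·R0 → [0,-1,-4]
  R2 -= -1·R0 → [0,0,4]
  R2 -= 0·R1 → [0,0,4]

L=[[1,0,0],[-3,1,0],[-1,0,1]] U=[[-2,4,-4],[0,-1,-4],[0,0,4]]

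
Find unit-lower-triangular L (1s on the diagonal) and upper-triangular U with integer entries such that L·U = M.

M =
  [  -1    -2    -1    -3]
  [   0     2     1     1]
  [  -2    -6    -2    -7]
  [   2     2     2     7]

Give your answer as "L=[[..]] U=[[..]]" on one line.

L=[[1,0,0,0],[0,1,0,0],[2,-1,1,0],[-2,-1,1,1]] U=[[-1,-2,-1,-3],[0,2,1,1],[0,0,1,0],[0,0,0,2]]

  row1 -= 0·row0 → [0,2,1,1]
  row2 -= 2·row0 → [0,-2,0,-1]
  row3 -= -2·row0 → [0,-2,0,1]
  row2 -= -1·row1 → [0,0,1,0]
  row3 -= -1·row1 → [0,0,1,2]
  row3 -= 1·row2 → [0,0,0,2]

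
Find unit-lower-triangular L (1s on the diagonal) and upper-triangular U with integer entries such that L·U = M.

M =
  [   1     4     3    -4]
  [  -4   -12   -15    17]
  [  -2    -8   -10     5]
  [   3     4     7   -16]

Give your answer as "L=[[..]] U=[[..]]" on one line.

L=[[1,0,0,0],[-4,1,0,0],[-2,0,1,0],[3,-2,2,1]] U=[[1,4,3,-4],[0,4,-3,1],[0,0,-4,-3],[0,0,0,4]]

  R1 -= -4·R0 → [0,4,-3,1]
  R2 -= -2·R0 → [0,0,-4,-3]
  R3 -= 3·R0 → [0,-8,-2,-4]
  R2 -= 0·R1 → [0,0,-4,-3]
  R3 -= -2·R1 → [0,0,-8,-2]
  R3 -= 2·R2 → [0,0,0,4]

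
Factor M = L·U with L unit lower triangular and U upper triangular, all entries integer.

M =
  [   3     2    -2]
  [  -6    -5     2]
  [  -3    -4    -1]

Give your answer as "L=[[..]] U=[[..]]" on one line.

L=[[1,0,0],[-2,1,0],[-1,2,1]] U=[[3,2,-2],[0,-1,-2],[0,0,1]]

  row1 -= -2·row0 → [0,-1,-2]
  row2 -= -1·row0 → [0,-2,-3]
  row2 -= 2·row1 → [0,0,1]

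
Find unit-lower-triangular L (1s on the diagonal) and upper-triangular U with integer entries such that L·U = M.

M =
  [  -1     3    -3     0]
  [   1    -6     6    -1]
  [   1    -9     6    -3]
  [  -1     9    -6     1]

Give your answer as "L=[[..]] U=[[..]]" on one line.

L=[[1,0,0,0],[-1,1,0,0],[-1,2,1,0],[1,-2,-1,1]] U=[[-1,3,-3,0],[0,-3,3,-1],[0,0,-3,-1],[0,0,0,-2]]

  r1 -= -1·r0 → [0,-3,3,-1]
  r2 -= -1·r0 → [0,-6,3,-3]
  r3 -= 1·r0 → [0,6,-3,1]
  r2 -= 2·r1 → [0,0,-3,-1]
  r3 -= -2·r1 → [0,0,3,-1]
  r3 -= -1·r2 → [0,0,0,-2]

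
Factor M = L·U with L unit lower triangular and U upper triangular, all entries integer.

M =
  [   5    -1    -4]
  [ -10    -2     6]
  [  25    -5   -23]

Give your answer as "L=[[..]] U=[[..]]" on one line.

  row1 -= -2·row0 → [0,-4,-2]
  row2 -= 5·row0 → [0,0,-3]
  row2 -= 0·row1 → [0,0,-3]

L=[[1,0,0],[-2,1,0],[5,0,1]] U=[[5,-1,-4],[0,-4,-2],[0,0,-3]]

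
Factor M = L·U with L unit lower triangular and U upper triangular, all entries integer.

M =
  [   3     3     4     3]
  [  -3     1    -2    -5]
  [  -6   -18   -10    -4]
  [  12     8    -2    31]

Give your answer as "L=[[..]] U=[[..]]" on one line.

L=[[1,0,0,0],[-1,1,0,0],[-2,-3,1,0],[4,-1,-4,1]] U=[[3,3,4,3],[0,4,2,-2],[0,0,4,-4],[0,0,0,1]]

  row1 -= -1·row0 → [0,4,2,-2]
  row2 -= -2·row0 → [0,-12,-2,2]
  row3 -= 4·row0 → [0,-4,-18,19]
  row2 -= -3·row1 → [0,0,4,-4]
  row3 -= -1·row1 → [0,0,-16,17]
  row3 -= -4·row2 → [0,0,0,1]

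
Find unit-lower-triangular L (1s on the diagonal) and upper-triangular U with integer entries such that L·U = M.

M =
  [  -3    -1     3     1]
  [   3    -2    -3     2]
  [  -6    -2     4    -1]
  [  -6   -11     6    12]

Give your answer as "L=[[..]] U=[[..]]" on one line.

L=[[1,0,0,0],[-1,1,0,0],[2,0,1,0],[2,3,0,1]] U=[[-3,-1,3,1],[0,-3,0,3],[0,0,-2,-3],[0,0,0,1]]

  R1 -= -1·R0 → [0,-3,0,3]
  R2 -= 2·R0 → [0,0,-2,-3]
  R3 -= 2·R0 → [0,-9,0,10]
  R2 -= 0·R1 → [0,0,-2,-3]
  R3 -= 3·R1 → [0,0,0,1]
  R3 -= 0·R2 → [0,0,0,1]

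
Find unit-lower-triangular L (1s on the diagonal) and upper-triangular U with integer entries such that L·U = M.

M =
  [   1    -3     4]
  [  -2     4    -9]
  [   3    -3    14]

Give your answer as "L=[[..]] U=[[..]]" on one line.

  r1 -= -2·r0 → [0,-2,-1]
  r2 -= 3·r0 → [0,6,2]
  r2 -= -3·r1 → [0,0,-1]

L=[[1,0,0],[-2,1,0],[3,-3,1]] U=[[1,-3,4],[0,-2,-1],[0,0,-1]]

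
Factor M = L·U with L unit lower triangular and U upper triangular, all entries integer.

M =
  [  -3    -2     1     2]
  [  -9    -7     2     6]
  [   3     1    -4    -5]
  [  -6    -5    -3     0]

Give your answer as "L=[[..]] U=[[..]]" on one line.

  r1 -= 3·r0 → [0,-1,-1,0]
  r2 -= -1·r0 → [0,-1,-3,-3]
  r3 -= 2·r0 → [0,-1,-5,-4]
  r2 -= 1·r1 → [0,0,-2,-3]
  r3 -= 1·r1 → [0,0,-4,-4]
  r3 -= 2·r2 → [0,0,0,2]

L=[[1,0,0,0],[3,1,0,0],[-1,1,1,0],[2,1,2,1]] U=[[-3,-2,1,2],[0,-1,-1,0],[0,0,-2,-3],[0,0,0,2]]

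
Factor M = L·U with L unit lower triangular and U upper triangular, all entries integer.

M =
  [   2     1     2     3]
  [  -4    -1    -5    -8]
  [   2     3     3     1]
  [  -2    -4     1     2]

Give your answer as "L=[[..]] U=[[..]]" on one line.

  row1 -= -2·row0 → [0,1,-1,-2]
  row2 -= 1·row0 → [0,2,1,-2]
  row3 -= -1·row0 → [0,-3,3,5]
  row2 -= 2·row1 → [0,0,3,2]
  row3 -= -3·row1 → [0,0,0,-1]
  row3 -= 0·row2 → [0,0,0,-1]

L=[[1,0,0,0],[-2,1,0,0],[1,2,1,0],[-1,-3,0,1]] U=[[2,1,2,3],[0,1,-1,-2],[0,0,3,2],[0,0,0,-1]]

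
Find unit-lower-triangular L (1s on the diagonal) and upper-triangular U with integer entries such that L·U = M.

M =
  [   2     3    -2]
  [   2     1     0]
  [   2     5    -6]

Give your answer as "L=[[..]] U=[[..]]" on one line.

  r1 -= 1·r0 → [0,-2,2]
  r2 -= 1·r0 → [0,2,-4]
  r2 -= -1·r1 → [0,0,-2]

L=[[1,0,0],[1,1,0],[1,-1,1]] U=[[2,3,-2],[0,-2,2],[0,0,-2]]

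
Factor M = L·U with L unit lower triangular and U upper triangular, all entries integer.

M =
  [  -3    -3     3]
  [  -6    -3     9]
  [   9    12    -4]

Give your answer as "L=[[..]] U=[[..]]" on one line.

  r1 -= 2·r0 → [0,3,3]
  r2 -= -3·r0 → [0,3,5]
  r2 -= 1·r1 → [0,0,2]

L=[[1,0,0],[2,1,0],[-3,1,1]] U=[[-3,-3,3],[0,3,3],[0,0,2]]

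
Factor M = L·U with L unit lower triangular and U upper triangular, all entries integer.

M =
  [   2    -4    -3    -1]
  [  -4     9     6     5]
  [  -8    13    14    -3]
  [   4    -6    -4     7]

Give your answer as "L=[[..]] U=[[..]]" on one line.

  row1 -= -2·row0 → [0,1,0,3]
  row2 -= -4·row0 → [0,-3,2,-7]
  row3 -= 2·row0 → [0,2,2,9]
  row2 -= -3·row1 → [0,0,2,2]
  row3 -= 2·row1 → [0,0,2,3]
  row3 -= 1·row2 → [0,0,0,1]

L=[[1,0,0,0],[-2,1,0,0],[-4,-3,1,0],[2,2,1,1]] U=[[2,-4,-3,-1],[0,1,0,3],[0,0,2,2],[0,0,0,1]]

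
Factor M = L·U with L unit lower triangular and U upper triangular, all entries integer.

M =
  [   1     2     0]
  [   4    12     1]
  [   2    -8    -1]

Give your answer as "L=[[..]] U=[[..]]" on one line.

L=[[1,0,0],[4,1,0],[2,-3,1]] U=[[1,2,0],[0,4,1],[0,0,2]]

  r1 -= 4·r0 → [0,4,1]
  r2 -= 2·r0 → [0,-12,-1]
  r2 -= -3·r1 → [0,0,2]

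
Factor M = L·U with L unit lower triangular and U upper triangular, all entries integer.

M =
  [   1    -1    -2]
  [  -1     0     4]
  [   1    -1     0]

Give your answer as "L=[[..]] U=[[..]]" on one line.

L=[[1,0,0],[-1,1,0],[1,0,1]] U=[[1,-1,-2],[0,-1,2],[0,0,2]]

  R1 -= -1·R0 → [0,-1,2]
  R2 -= 1·R0 → [0,0,2]
  R2 -= 0·R1 → [0,0,2]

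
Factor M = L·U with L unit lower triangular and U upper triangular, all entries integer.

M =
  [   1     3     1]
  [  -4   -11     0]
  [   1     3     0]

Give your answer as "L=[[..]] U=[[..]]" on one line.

L=[[1,0,0],[-4,1,0],[1,0,1]] U=[[1,3,1],[0,1,4],[0,0,-1]]

  R1 -= -4·R0 → [0,1,4]
  R2 -= 1·R0 → [0,0,-1]
  R2 -= 0·R1 → [0,0,-1]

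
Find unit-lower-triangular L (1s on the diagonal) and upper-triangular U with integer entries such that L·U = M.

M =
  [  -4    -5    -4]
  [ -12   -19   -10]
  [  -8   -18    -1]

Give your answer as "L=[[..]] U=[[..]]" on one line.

  row1 -= 3·row0 → [0,-4,2]
  row2 -= 2·row0 → [0,-8,7]
  row2 -= 2·row1 → [0,0,3]

L=[[1,0,0],[3,1,0],[2,2,1]] U=[[-4,-5,-4],[0,-4,2],[0,0,3]]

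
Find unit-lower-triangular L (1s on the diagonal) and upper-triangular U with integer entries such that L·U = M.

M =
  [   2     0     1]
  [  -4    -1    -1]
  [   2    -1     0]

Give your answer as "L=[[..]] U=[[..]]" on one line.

L=[[1,0,0],[-2,1,0],[1,1,1]] U=[[2,0,1],[0,-1,1],[0,0,-2]]

  R1 -= -2·R0 → [0,-1,1]
  R2 -= 1·R0 → [0,-1,-1]
  R2 -= 1·R1 → [0,0,-2]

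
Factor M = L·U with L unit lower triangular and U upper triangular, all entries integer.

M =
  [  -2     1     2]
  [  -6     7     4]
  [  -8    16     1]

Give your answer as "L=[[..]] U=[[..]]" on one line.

  r1 -= 3·r0 → [0,4,-2]
  r2 -= 4·r0 → [0,12,-7]
  r2 -= 3·r1 → [0,0,-1]

L=[[1,0,0],[3,1,0],[4,3,1]] U=[[-2,1,2],[0,4,-2],[0,0,-1]]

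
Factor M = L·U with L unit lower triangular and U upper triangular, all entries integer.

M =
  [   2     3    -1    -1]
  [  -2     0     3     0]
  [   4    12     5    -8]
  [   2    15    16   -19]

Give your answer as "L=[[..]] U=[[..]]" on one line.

  row1 -= -1·row0 → [0,3,2,-1]
  row2 -= 2·row0 → [0,6,7,-6]
  row3 -= 1·row0 → [0,12,17,-18]
  row2 -= 2·row1 → [0,0,3,-4]
  row3 -= 4·row1 → [0,0,9,-14]
  row3 -= 3·row2 → [0,0,0,-2]

L=[[1,0,0,0],[-1,1,0,0],[2,2,1,0],[1,4,3,1]] U=[[2,3,-1,-1],[0,3,2,-1],[0,0,3,-4],[0,0,0,-2]]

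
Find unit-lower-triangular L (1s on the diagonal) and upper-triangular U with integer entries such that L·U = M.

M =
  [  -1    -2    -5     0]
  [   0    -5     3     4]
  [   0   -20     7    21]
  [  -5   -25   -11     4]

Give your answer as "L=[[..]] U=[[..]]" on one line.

L=[[1,0,0,0],[0,1,0,0],[0,4,1,0],[5,3,-1,1]] U=[[-1,-2,-5,0],[0,-5,3,4],[0,0,-5,5],[0,0,0,-3]]

  row1 -= 0·row0 → [0,-5,3,4]
  row2 -= 0·row0 → [0,-20,7,21]
  row3 -= 5·row0 → [0,-15,14,4]
  row2 -= 4·row1 → [0,0,-5,5]
  row3 -= 3·row1 → [0,0,5,-8]
  row3 -= -1·row2 → [0,0,0,-3]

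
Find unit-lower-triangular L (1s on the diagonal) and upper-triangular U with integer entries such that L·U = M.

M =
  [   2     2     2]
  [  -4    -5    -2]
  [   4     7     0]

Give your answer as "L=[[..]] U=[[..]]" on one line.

  row1 -= -2·row0 → [0,-1,2]
  row2 -= 2·row0 → [0,3,-4]
  row2 -= -3·row1 → [0,0,2]

L=[[1,0,0],[-2,1,0],[2,-3,1]] U=[[2,2,2],[0,-1,2],[0,0,2]]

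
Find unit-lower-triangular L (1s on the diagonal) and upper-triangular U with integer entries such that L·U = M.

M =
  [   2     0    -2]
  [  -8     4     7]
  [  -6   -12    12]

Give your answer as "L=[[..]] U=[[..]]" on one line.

  R1 -= -4·R0 → [0,4,-1]
  R2 -= -3·R0 → [0,-12,6]
  R2 -= -3·R1 → [0,0,3]

L=[[1,0,0],[-4,1,0],[-3,-3,1]] U=[[2,0,-2],[0,4,-1],[0,0,3]]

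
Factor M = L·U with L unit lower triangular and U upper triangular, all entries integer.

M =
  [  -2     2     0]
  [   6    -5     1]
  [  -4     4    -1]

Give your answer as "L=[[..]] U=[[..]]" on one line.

  row1 -= -3·row0 → [0,1,1]
  row2 -= 2·row0 → [0,0,-1]
  row2 -= 0·row1 → [0,0,-1]

L=[[1,0,0],[-3,1,0],[2,0,1]] U=[[-2,2,0],[0,1,1],[0,0,-1]]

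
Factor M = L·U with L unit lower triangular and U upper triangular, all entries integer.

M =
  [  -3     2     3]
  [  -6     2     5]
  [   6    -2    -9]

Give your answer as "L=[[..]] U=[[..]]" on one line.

  r1 -= 2·r0 → [0,-2,-1]
  r2 -= -2·r0 → [0,2,-3]
  r2 -= -1·r1 → [0,0,-4]

L=[[1,0,0],[2,1,0],[-2,-1,1]] U=[[-3,2,3],[0,-2,-1],[0,0,-4]]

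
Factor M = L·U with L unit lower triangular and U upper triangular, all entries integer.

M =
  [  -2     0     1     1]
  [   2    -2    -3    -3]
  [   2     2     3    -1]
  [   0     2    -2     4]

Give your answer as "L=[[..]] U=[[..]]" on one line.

  R1 -= -1·R0 → [0,-2,-2,-2]
  R2 -= -1·R0 → [0,2,4,0]
  R3 -= 0·R0 → [0,2,-2,4]
  R2 -= -1·R1 → [0,0,2,-2]
  R3 -= -1·R1 → [0,0,-4,2]
  R3 -= -2·R2 → [0,0,0,-2]

L=[[1,0,0,0],[-1,1,0,0],[-1,-1,1,0],[0,-1,-2,1]] U=[[-2,0,1,1],[0,-2,-2,-2],[0,0,2,-2],[0,0,0,-2]]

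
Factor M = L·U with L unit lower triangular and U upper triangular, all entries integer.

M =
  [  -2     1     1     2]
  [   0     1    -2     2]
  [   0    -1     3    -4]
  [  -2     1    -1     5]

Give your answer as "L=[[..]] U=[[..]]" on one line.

  r1 -= 0·r0 → [0,1,-2,2]
  r2 -= 0·r0 → [0,-1,3,-4]
  r3 -= 1·r0 → [0,0,-2,3]
  r2 -= -1·r1 → [0,0,1,-2]
  r3 -= 0·r1 → [0,0,-2,3]
  r3 -= -2·r2 → [0,0,0,-1]

L=[[1,0,0,0],[0,1,0,0],[0,-1,1,0],[1,0,-2,1]] U=[[-2,1,1,2],[0,1,-2,2],[0,0,1,-2],[0,0,0,-1]]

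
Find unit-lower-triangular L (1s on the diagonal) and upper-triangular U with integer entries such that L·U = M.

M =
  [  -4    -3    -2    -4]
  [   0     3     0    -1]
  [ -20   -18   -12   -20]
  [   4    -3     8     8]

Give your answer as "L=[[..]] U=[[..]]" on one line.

  r1 -= 0·r0 → [0,3,0,-1]
  r2 -= 5·r0 → [0,-3,-2,0]
  r3 -= -1·r0 → [0,-6,6,4]
  r2 -= -1·r1 → [0,0,-2,-1]
  r3 -= -2·r1 → [0,0,6,2]
  r3 -= -3·r2 → [0,0,0,-1]

L=[[1,0,0,0],[0,1,0,0],[5,-1,1,0],[-1,-2,-3,1]] U=[[-4,-3,-2,-4],[0,3,0,-1],[0,0,-2,-1],[0,0,0,-1]]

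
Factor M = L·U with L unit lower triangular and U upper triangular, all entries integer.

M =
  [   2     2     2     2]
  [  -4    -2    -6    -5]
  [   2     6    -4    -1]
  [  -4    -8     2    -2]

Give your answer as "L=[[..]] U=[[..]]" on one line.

  R1 -= -2·R0 → [0,2,-2,-1]
  R2 -= 1·R0 → [0,4,-6,-3]
  R3 -= -2·R0 → [0,-4,6,2]
  R2 -= 2·R1 → [0,0,-2,-1]
  R3 -= -2·R1 → [0,0,2,0]
  R3 -= -1·R2 → [0,0,0,-1]

L=[[1,0,0,0],[-2,1,0,0],[1,2,1,0],[-2,-2,-1,1]] U=[[2,2,2,2],[0,2,-2,-1],[0,0,-2,-1],[0,0,0,-1]]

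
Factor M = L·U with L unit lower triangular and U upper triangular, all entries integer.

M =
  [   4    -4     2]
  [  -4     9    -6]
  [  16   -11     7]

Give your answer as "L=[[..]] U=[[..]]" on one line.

  row1 -= -1·row0 → [0,5,-4]
  row2 -= 4·row0 → [0,5,-1]
  row2 -= 1·row1 → [0,0,3]

L=[[1,0,0],[-1,1,0],[4,1,1]] U=[[4,-4,2],[0,5,-4],[0,0,3]]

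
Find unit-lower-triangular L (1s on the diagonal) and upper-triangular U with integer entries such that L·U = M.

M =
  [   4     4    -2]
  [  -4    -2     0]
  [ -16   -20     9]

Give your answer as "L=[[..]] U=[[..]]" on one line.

  r1 -= -1·r0 → [0,2,-2]
  r2 -= -4·r0 → [0,-4,1]
  r2 -= -2·r1 → [0,0,-3]

L=[[1,0,0],[-1,1,0],[-4,-2,1]] U=[[4,4,-2],[0,2,-2],[0,0,-3]]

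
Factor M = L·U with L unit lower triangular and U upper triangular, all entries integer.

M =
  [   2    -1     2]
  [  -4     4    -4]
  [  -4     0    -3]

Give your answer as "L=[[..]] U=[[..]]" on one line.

L=[[1,0,0],[-2,1,0],[-2,-1,1]] U=[[2,-1,2],[0,2,0],[0,0,1]]

  row1 -= -2·row0 → [0,2,0]
  row2 -= -2·row0 → [0,-2,1]
  row2 -= -1·row1 → [0,0,1]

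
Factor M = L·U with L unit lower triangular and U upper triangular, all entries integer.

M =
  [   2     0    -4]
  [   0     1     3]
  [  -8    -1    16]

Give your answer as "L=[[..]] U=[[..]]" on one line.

  R1 -= 0·R0 → [0,1,3]
  R2 -= -4·R0 → [0,-1,0]
  R2 -= -1·R1 → [0,0,3]

L=[[1,0,0],[0,1,0],[-4,-1,1]] U=[[2,0,-4],[0,1,3],[0,0,3]]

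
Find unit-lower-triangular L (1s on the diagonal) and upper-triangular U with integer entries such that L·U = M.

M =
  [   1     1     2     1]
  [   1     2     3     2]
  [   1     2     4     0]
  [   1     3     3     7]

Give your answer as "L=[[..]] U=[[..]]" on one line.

L=[[1,0,0,0],[1,1,0,0],[1,1,1,0],[1,2,-1,1]] U=[[1,1,2,1],[0,1,1,1],[0,0,1,-2],[0,0,0,2]]

  R1 -= 1·R0 → [0,1,1,1]
  R2 -= 1·R0 → [0,1,2,-1]
  R3 -= 1·R0 → [0,2,1,6]
  R2 -= 1·R1 → [0,0,1,-2]
  R3 -= 2·R1 → [0,0,-1,4]
  R3 -= -1·R2 → [0,0,0,2]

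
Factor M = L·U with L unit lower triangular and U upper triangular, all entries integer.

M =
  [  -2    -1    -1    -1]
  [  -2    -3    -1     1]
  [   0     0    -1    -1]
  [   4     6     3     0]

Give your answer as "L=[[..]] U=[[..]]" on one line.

  row1 -= 1·row0 → [0,-2,0,2]
  row2 -= 0·row0 → [0,0,-1,-1]
  row3 -= -2·row0 → [0,4,1,-2]
  row2 -= 0·row1 → [0,0,-1,-1]
  row3 -= -2·row1 → [0,0,1,2]
  row3 -= -1·row2 → [0,0,0,1]

L=[[1,0,0,0],[1,1,0,0],[0,0,1,0],[-2,-2,-1,1]] U=[[-2,-1,-1,-1],[0,-2,0,2],[0,0,-1,-1],[0,0,0,1]]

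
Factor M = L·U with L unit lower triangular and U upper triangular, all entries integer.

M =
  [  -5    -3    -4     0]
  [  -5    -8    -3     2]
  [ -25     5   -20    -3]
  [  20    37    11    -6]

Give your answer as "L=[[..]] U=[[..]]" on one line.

L=[[1,0,0,0],[1,1,0,0],[5,-4,1,0],[-4,-5,0,1]] U=[[-5,-3,-4,0],[0,-5,1,2],[0,0,4,5],[0,0,0,4]]

  r1 -= 1·r0 → [0,-5,1,2]
  r2 -= 5·r0 → [0,20,0,-3]
  r3 -= -4·r0 → [0,25,-5,-6]
  r2 -= -4·r1 → [0,0,4,5]
  r3 -= -5·r1 → [0,0,0,4]
  r3 -= 0·r2 → [0,0,0,4]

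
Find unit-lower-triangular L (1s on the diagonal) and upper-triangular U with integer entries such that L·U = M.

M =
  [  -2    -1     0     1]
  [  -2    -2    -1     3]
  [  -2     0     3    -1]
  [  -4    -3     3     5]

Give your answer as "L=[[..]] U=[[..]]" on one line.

L=[[1,0,0,0],[1,1,0,0],[1,-1,1,0],[2,1,2,1]] U=[[-2,-1,0,1],[0,-1,-1,2],[0,0,2,0],[0,0,0,1]]

  row1 -= 1·row0 → [0,-1,-1,2]
  row2 -= 1·row0 → [0,1,3,-2]
  row3 -= 2·row0 → [0,-1,3,3]
  row2 -= -1·row1 → [0,0,2,0]
  row3 -= 1·row1 → [0,0,4,1]
  row3 -= 2·row2 → [0,0,0,1]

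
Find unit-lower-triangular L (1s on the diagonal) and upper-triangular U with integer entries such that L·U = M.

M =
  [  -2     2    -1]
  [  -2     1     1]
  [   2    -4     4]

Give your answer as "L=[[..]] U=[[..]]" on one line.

  R1 -= 1·R0 → [0,-1,2]
  R2 -= -1·R0 → [0,-2,3]
  R2 -= 2·R1 → [0,0,-1]

L=[[1,0,0],[1,1,0],[-1,2,1]] U=[[-2,2,-1],[0,-1,2],[0,0,-1]]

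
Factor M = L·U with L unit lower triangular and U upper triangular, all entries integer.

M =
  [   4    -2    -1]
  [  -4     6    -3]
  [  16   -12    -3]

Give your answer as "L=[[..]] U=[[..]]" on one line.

L=[[1,0,0],[-1,1,0],[4,-1,1]] U=[[4,-2,-1],[0,4,-4],[0,0,-3]]

  r1 -= -1·r0 → [0,4,-4]
  r2 -= 4·r0 → [0,-4,1]
  r2 -= -1·r1 → [0,0,-3]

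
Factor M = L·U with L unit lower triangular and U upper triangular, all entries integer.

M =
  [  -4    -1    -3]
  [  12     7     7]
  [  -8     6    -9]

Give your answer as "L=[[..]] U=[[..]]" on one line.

L=[[1,0,0],[-3,1,0],[2,2,1]] U=[[-4,-1,-3],[0,4,-2],[0,0,1]]

  row1 -= -3·row0 → [0,4,-2]
  row2 -= 2·row0 → [0,8,-3]
  row2 -= 2·row1 → [0,0,1]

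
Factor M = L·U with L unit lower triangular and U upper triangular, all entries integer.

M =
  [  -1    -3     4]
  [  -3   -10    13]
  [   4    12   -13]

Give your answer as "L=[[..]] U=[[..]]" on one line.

  row1 -= 3·row0 → [0,-1,1]
  row2 -= -4·row0 → [0,0,3]
  row2 -= 0·row1 → [0,0,3]

L=[[1,0,0],[3,1,0],[-4,0,1]] U=[[-1,-3,4],[0,-1,1],[0,0,3]]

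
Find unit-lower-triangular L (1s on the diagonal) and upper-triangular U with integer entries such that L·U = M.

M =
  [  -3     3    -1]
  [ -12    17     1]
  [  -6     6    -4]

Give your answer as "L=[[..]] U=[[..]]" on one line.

  R1 -= 4·R0 → [0,5,5]
  R2 -= 2·R0 → [0,0,-2]
  R2 -= 0·R1 → [0,0,-2]

L=[[1,0,0],[4,1,0],[2,0,1]] U=[[-3,3,-1],[0,5,5],[0,0,-2]]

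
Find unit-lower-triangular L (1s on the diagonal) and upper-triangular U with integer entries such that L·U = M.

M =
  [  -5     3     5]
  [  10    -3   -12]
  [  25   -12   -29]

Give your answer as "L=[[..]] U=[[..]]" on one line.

L=[[1,0,0],[-2,1,0],[-5,1,1]] U=[[-5,3,5],[0,3,-2],[0,0,-2]]

  R1 -= -2·R0 → [0,3,-2]
  R2 -= -5·R0 → [0,3,-4]
  R2 -= 1·R1 → [0,0,-2]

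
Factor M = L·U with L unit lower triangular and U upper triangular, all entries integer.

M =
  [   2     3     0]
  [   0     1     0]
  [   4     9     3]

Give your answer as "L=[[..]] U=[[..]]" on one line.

L=[[1,0,0],[0,1,0],[2,3,1]] U=[[2,3,0],[0,1,0],[0,0,3]]

  row1 -= 0·row0 → [0,1,0]
  row2 -= 2·row0 → [0,3,3]
  row2 -= 3·row1 → [0,0,3]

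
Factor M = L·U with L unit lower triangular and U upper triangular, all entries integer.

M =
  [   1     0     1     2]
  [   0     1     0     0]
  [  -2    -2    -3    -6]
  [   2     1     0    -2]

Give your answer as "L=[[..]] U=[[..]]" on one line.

L=[[1,0,0,0],[0,1,0,0],[-2,-2,1,0],[2,1,2,1]] U=[[1,0,1,2],[0,1,0,0],[0,0,-1,-2],[0,0,0,-2]]

  R1 -= 0·R0 → [0,1,0,0]
  R2 -= -2·R0 → [0,-2,-1,-2]
  R3 -= 2·R0 → [0,1,-2,-6]
  R2 -= -2·R1 → [0,0,-1,-2]
  R3 -= 1·R1 → [0,0,-2,-6]
  R3 -= 2·R2 → [0,0,0,-2]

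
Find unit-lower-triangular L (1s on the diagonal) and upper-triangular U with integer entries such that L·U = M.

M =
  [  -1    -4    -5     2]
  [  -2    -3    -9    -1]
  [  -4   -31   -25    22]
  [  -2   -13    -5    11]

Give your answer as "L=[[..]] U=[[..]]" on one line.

L=[[1,0,0,0],[2,1,0,0],[4,-3,1,0],[2,-1,-3,1]] U=[[-1,-4,-5,2],[0,5,1,-5],[0,0,-2,-1],[0,0,0,-1]]

  r1 -= 2·r0 → [0,5,1,-5]
  r2 -= 4·r0 → [0,-15,-5,14]
  r3 -= 2·r0 → [0,-5,5,7]
  r2 -= -3·r1 → [0,0,-2,-1]
  r3 -= -1·r1 → [0,0,6,2]
  r3 -= -3·r2 → [0,0,0,-1]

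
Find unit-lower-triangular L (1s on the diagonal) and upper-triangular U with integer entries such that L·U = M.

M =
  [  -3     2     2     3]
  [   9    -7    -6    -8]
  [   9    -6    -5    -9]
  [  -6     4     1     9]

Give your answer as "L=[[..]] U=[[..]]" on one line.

  row1 -= -3·row0 → [0,-1,0,1]
  row2 -= -3·row0 → [0,0,1,0]
  row3 -= 2·row0 → [0,0,-3,3]
  row2 -= 0·row1 → [0,0,1,0]
  row3 -= 0·row1 → [0,0,-3,3]
  row3 -= -3·row2 → [0,0,0,3]

L=[[1,0,0,0],[-3,1,0,0],[-3,0,1,0],[2,0,-3,1]] U=[[-3,2,2,3],[0,-1,0,1],[0,0,1,0],[0,0,0,3]]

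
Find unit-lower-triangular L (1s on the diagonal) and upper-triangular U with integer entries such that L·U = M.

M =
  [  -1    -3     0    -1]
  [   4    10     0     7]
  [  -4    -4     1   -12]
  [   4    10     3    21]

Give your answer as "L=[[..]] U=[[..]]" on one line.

  R1 -= -4·R0 → [0,-2,0,3]
  R2 -= 4·R0 → [0,8,1,-8]
  R3 -= -4·R0 → [0,-2,3,17]
  R2 -= -4·R1 → [0,0,1,4]
  R3 -= 1·R1 → [0,0,3,14]
  R3 -= 3·R2 → [0,0,0,2]

L=[[1,0,0,0],[-4,1,0,0],[4,-4,1,0],[-4,1,3,1]] U=[[-1,-3,0,-1],[0,-2,0,3],[0,0,1,4],[0,0,0,2]]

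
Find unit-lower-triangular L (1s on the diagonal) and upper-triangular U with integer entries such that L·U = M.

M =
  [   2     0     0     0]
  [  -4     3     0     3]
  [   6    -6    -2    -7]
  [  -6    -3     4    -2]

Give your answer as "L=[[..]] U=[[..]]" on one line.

  r1 -= -2·r0 → [0,3,0,3]
  r2 -= 3·r0 → [0,-6,-2,-7]
  r3 -= -3·r0 → [0,-3,4,-2]
  r2 -= -2·r1 → [0,0,-2,-1]
  r3 -= -1·r1 → [0,0,4,1]
  r3 -= -2·r2 → [0,0,0,-1]

L=[[1,0,0,0],[-2,1,0,0],[3,-2,1,0],[-3,-1,-2,1]] U=[[2,0,0,0],[0,3,0,3],[0,0,-2,-1],[0,0,0,-1]]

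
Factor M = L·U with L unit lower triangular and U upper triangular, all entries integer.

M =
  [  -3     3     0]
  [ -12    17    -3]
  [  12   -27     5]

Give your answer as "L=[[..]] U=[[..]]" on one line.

  R1 -= 4·R0 → [0,5,-3]
  R2 -= -4·R0 → [0,-15,5]
  R2 -= -3·R1 → [0,0,-4]

L=[[1,0,0],[4,1,0],[-4,-3,1]] U=[[-3,3,0],[0,5,-3],[0,0,-4]]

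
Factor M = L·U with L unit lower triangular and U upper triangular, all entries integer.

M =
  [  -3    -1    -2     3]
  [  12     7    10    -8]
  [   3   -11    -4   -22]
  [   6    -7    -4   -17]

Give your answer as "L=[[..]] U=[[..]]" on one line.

  r1 -= -4·r0 → [0,3,2,4]
  r2 -= -1·r0 → [0,-12,-6,-19]
  r3 -= -2·r0 → [0,-9,-8,-11]
  r2 -= -4·r1 → [0,0,2,-3]
  r3 -= -3·r1 → [0,0,-2,1]
  r3 -= -1·r2 → [0,0,0,-2]

L=[[1,0,0,0],[-4,1,0,0],[-1,-4,1,0],[-2,-3,-1,1]] U=[[-3,-1,-2,3],[0,3,2,4],[0,0,2,-3],[0,0,0,-2]]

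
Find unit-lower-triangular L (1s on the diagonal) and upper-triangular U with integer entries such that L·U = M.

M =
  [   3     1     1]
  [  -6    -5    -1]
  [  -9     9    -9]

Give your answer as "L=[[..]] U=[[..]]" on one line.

  R1 -= -2·R0 → [0,-3,1]
  R2 -= -3·R0 → [0,12,-6]
  R2 -= -4·R1 → [0,0,-2]

L=[[1,0,0],[-2,1,0],[-3,-4,1]] U=[[3,1,1],[0,-3,1],[0,0,-2]]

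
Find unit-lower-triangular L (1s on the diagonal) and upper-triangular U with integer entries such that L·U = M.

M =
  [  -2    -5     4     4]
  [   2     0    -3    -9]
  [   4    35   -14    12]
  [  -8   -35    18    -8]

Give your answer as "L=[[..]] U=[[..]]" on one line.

L=[[1,0,0,0],[-1,1,0,0],[-2,-5,1,0],[4,3,1,1]] U=[[-2,-5,4,4],[0,-5,1,-5],[0,0,-1,-5],[0,0,0,-4]]

  R1 -= -1·R0 → [0,-5,1,-5]
  R2 -= -2·R0 → [0,25,-6,20]
  R3 -= 4·R0 → [0,-15,2,-24]
  R2 -= -5·R1 → [0,0,-1,-5]
  R3 -= 3·R1 → [0,0,-1,-9]
  R3 -= 1·R2 → [0,0,0,-4]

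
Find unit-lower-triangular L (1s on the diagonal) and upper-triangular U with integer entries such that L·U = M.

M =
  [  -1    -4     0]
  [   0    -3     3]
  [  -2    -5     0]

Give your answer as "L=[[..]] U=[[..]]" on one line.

  row1 -= 0·row0 → [0,-3,3]
  row2 -= 2·row0 → [0,3,0]
  row2 -= -1·row1 → [0,0,3]

L=[[1,0,0],[0,1,0],[2,-1,1]] U=[[-1,-4,0],[0,-3,3],[0,0,3]]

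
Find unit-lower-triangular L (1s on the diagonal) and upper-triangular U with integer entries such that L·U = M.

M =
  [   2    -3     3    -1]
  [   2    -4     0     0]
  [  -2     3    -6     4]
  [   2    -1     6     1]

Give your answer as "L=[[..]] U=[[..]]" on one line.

  row1 -= 1·row0 → [0,-1,-3,1]
  row2 -= -1·row0 → [0,0,-3,3]
  row3 -= 1·row0 → [0,2,3,2]
  row2 -= 0·row1 → [0,0,-3,3]
  row3 -= -2·row1 → [0,0,-3,4]
  row3 -= 1·row2 → [0,0,0,1]

L=[[1,0,0,0],[1,1,0,0],[-1,0,1,0],[1,-2,1,1]] U=[[2,-3,3,-1],[0,-1,-3,1],[0,0,-3,3],[0,0,0,1]]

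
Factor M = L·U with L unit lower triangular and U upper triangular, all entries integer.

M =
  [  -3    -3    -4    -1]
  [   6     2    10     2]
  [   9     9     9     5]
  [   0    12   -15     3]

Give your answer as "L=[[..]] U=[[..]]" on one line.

  r1 -= -2·r0 → [0,-4,2,0]
  r2 -= -3·r0 → [0,0,-3,2]
  r3 -= 0·r0 → [0,12,-15,3]
  r2 -= 0·r1 → [0,0,-3,2]
  r3 -= -3·r1 → [0,0,-9,3]
  r3 -= 3·r2 → [0,0,0,-3]

L=[[1,0,0,0],[-2,1,0,0],[-3,0,1,0],[0,-3,3,1]] U=[[-3,-3,-4,-1],[0,-4,2,0],[0,0,-3,2],[0,0,0,-3]]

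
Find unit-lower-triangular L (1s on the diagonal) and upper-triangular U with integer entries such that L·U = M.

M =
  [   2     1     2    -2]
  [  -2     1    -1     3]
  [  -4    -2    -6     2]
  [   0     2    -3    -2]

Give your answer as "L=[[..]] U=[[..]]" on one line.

  R1 -= -1·R0 → [0,2,1,1]
  R2 -= -2·R0 → [0,0,-2,-2]
  R3 -= 0·R0 → [0,2,-3,-2]
  R2 -= 0·R1 → [0,0,-2,-2]
  R3 -= 1·R1 → [0,0,-4,-3]
  R3 -= 2·R2 → [0,0,0,1]

L=[[1,0,0,0],[-1,1,0,0],[-2,0,1,0],[0,1,2,1]] U=[[2,1,2,-2],[0,2,1,1],[0,0,-2,-2],[0,0,0,1]]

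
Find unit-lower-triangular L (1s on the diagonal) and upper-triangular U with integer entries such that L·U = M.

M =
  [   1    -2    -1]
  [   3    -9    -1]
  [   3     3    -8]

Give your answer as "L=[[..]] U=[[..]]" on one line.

L=[[1,0,0],[3,1,0],[3,-3,1]] U=[[1,-2,-1],[0,-3,2],[0,0,1]]

  r1 -= 3·r0 → [0,-3,2]
  r2 -= 3·r0 → [0,9,-5]
  r2 -= -3·r1 → [0,0,1]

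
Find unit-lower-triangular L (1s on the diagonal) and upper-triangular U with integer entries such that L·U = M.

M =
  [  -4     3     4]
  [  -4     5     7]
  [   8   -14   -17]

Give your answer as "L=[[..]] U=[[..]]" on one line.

L=[[1,0,0],[1,1,0],[-2,-4,1]] U=[[-4,3,4],[0,2,3],[0,0,3]]

  R1 -= 1·R0 → [0,2,3]
  R2 -= -2·R0 → [0,-8,-9]
  R2 -= -4·R1 → [0,0,3]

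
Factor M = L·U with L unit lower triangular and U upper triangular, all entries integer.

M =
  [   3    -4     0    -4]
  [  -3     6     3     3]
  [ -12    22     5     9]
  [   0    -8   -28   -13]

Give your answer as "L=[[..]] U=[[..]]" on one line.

  R1 -= -1·R0 → [0,2,3,-1]
  R2 -= -4·R0 → [0,6,5,-7]
  R3 -= 0·R0 → [0,-8,-28,-13]
  R2 -= 3·R1 → [0,0,-4,-4]
  R3 -= -4·R1 → [0,0,-16,-17]
  R3 -= 4·R2 → [0,0,0,-1]

L=[[1,0,0,0],[-1,1,0,0],[-4,3,1,0],[0,-4,4,1]] U=[[3,-4,0,-4],[0,2,3,-1],[0,0,-4,-4],[0,0,0,-1]]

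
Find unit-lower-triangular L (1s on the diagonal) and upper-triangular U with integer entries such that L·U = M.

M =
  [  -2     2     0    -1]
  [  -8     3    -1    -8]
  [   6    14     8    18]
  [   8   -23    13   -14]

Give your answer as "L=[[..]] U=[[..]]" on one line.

  R1 -= 4·R0 → [0,-5,-1,-4]
  R2 -= -3·R0 → [0,20,8,15]
  R3 -= -4·R0 → [0,-15,13,-18]
  R2 -= -4·R1 → [0,0,4,-1]
  R3 -= 3·R1 → [0,0,16,-6]
  R3 -= 4·R2 → [0,0,0,-2]

L=[[1,0,0,0],[4,1,0,0],[-3,-4,1,0],[-4,3,4,1]] U=[[-2,2,0,-1],[0,-5,-1,-4],[0,0,4,-1],[0,0,0,-2]]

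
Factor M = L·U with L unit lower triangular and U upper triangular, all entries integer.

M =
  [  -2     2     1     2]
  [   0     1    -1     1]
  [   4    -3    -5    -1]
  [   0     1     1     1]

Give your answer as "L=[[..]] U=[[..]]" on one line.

L=[[1,0,0,0],[0,1,0,0],[-2,1,1,0],[0,1,-1,1]] U=[[-2,2,1,2],[0,1,-1,1],[0,0,-2,2],[0,0,0,2]]

  row1 -= 0·row0 → [0,1,-1,1]
  row2 -= -2·row0 → [0,1,-3,3]
  row3 -= 0·row0 → [0,1,1,1]
  row2 -= 1·row1 → [0,0,-2,2]
  row3 -= 1·row1 → [0,0,2,0]
  row3 -= -1·row2 → [0,0,0,2]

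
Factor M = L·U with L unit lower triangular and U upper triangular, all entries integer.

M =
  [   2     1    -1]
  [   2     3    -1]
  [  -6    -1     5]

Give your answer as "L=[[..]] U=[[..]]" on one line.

  row1 -= 1·row0 → [0,2,0]
  row2 -= -3·row0 → [0,2,2]
  row2 -= 1·row1 → [0,0,2]

L=[[1,0,0],[1,1,0],[-3,1,1]] U=[[2,1,-1],[0,2,0],[0,0,2]]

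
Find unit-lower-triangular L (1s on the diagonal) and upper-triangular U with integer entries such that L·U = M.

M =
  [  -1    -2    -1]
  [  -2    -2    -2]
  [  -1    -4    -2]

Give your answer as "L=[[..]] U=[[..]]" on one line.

L=[[1,0,0],[2,1,0],[1,-1,1]] U=[[-1,-2,-1],[0,2,0],[0,0,-1]]

  R1 -= 2·R0 → [0,2,0]
  R2 -= 1·R0 → [0,-2,-1]
  R2 -= -1·R1 → [0,0,-1]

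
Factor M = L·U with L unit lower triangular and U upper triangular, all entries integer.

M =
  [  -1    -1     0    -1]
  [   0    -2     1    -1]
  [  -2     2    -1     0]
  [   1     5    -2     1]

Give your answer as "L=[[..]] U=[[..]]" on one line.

L=[[1,0,0,0],[0,1,0,0],[2,-2,1,0],[-1,-2,0,1]] U=[[-1,-1,0,-1],[0,-2,1,-1],[0,0,1,0],[0,0,0,-2]]

  row1 -= 0·row0 → [0,-2,1,-1]
  row2 -= 2·row0 → [0,4,-1,2]
  row3 -= -1·row0 → [0,4,-2,0]
  row2 -= -2·row1 → [0,0,1,0]
  row3 -= -2·row1 → [0,0,0,-2]
  row3 -= 0·row2 → [0,0,0,-2]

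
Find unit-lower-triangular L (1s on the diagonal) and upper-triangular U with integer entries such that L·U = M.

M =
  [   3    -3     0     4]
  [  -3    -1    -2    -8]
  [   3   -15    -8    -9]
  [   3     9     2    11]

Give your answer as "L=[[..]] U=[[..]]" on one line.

  r1 -= -1·r0 → [0,-4,-2,-4]
  r2 -= 1·r0 → [0,-12,-8,-13]
  r3 -= 1·r0 → [0,12,2,7]
  r2 -= 3·r1 → [0,0,-2,-1]
  r3 -= -3·r1 → [0,0,-4,-5]
  r3 -= 2·r2 → [0,0,0,-3]

L=[[1,0,0,0],[-1,1,0,0],[1,3,1,0],[1,-3,2,1]] U=[[3,-3,0,4],[0,-4,-2,-4],[0,0,-2,-1],[0,0,0,-3]]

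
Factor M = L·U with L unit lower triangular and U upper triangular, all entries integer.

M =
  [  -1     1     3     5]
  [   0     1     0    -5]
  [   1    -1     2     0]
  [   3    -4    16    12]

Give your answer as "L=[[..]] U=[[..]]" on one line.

  R1 -= 0·R0 → [0,1,0,-5]
  R2 -= -1·R0 → [0,0,5,5]
  R3 -= -3·R0 → [0,-1,25,27]
  R2 -= 0·R1 → [0,0,5,5]
  R3 -= -1·R1 → [0,0,25,22]
  R3 -= 5·R2 → [0,0,0,-3]

L=[[1,0,0,0],[0,1,0,0],[-1,0,1,0],[-3,-1,5,1]] U=[[-1,1,3,5],[0,1,0,-5],[0,0,5,5],[0,0,0,-3]]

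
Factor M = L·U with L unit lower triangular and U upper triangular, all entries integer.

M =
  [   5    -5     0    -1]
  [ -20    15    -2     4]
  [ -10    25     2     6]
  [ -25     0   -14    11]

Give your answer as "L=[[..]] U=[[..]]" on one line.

L=[[1,0,0,0],[-4,1,0,0],[-2,-3,1,0],[-5,5,1,1]] U=[[5,-5,0,-1],[0,-5,-2,0],[0,0,-4,4],[0,0,0,2]]

  row1 -= -4·row0 → [0,-5,-2,0]
  row2 -= -2·row0 → [0,15,2,4]
  row3 -= -5·row0 → [0,-25,-14,6]
  row2 -= -3·row1 → [0,0,-4,4]
  row3 -= 5·row1 → [0,0,-4,6]
  row3 -= 1·row2 → [0,0,0,2]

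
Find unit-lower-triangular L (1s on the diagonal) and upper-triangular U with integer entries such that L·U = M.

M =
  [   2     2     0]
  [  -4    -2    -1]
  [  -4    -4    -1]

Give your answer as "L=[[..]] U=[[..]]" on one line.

  row1 -= -2·row0 → [0,2,-1]
  row2 -= -2·row0 → [0,0,-1]
  row2 -= 0·row1 → [0,0,-1]

L=[[1,0,0],[-2,1,0],[-2,0,1]] U=[[2,2,0],[0,2,-1],[0,0,-1]]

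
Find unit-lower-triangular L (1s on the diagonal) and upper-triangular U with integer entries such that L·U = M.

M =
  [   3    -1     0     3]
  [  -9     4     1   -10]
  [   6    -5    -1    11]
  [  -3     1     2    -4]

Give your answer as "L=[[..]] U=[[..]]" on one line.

  row1 -= -3·row0 → [0,1,1,-1]
  row2 -= 2·row0 → [0,-3,-1,5]
  row3 -= -1·row0 → [0,0,2,-1]
  row2 -= -3·row1 → [0,0,2,2]
  row3 -= 0·row1 → [0,0,2,-1]
  row3 -= 1·row2 → [0,0,0,-3]

L=[[1,0,0,0],[-3,1,0,0],[2,-3,1,0],[-1,0,1,1]] U=[[3,-1,0,3],[0,1,1,-1],[0,0,2,2],[0,0,0,-3]]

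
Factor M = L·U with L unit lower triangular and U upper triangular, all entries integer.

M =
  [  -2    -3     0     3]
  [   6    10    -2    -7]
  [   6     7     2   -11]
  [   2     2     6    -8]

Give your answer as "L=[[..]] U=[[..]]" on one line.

  r1 -= -3·r0 → [0,1,-2,2]
  r2 -= -3·r0 → [0,-2,2,-2]
  r3 -= -1·r0 → [0,-1,6,-5]
  r2 -= -2·r1 → [0,0,-2,2]
  r3 -= -1·r1 → [0,0,4,-3]
  r3 -= -2·r2 → [0,0,0,1]

L=[[1,0,0,0],[-3,1,0,0],[-3,-2,1,0],[-1,-1,-2,1]] U=[[-2,-3,0,3],[0,1,-2,2],[0,0,-2,2],[0,0,0,1]]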